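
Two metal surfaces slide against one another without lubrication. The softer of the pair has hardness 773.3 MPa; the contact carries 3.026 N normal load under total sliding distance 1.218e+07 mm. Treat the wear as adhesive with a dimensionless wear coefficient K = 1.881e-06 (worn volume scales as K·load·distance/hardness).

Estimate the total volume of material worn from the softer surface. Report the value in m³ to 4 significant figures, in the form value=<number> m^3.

Every step runs at exact precision. Intermediates are printed rounded — rounded once at the end, at four significant figures.
Convert: The distance L = 1.218e+07 mm = 1.218e+04 m.
Convert: Hardness H = 773.3 MPa = 7.733e+08 Pa.
In SI base units: W = 3.026 N, H = 7.733e+08 Pa, K = 1.881e-06.
Archard volume V = K·W·L/H = 1.881e-06 · 3.026 · 1.218e+04 / 7.733e+08 = 8.965e-11 m³.

value=8.965e-11 m^3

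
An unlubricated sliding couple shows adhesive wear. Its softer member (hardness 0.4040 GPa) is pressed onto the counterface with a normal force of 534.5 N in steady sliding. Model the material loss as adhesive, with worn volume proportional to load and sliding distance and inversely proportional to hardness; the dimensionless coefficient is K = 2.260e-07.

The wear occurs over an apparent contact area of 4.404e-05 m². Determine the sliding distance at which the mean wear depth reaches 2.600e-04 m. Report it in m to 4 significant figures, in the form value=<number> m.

All arithmetic maintains full precision. Intermediates are displayed rounded — rounded just once to 4 significant digits.
Convert: Hardness H = 0.4040 GPa = 4.040e+08 Pa.
As SI base values: W = 534.5 N, H = 4.040e+08 Pa, K = 2.260e-07.
Permissible volume V_lim = h_lim·A = 2.600e-04 · 4.404e-05 = 1.145e-08 m³.
So the life L = V_lim·H/(K·W) = 1.145e-08 · 4.040e+08 / (2.260e-07 · 534.5) = 3.830e+04 m.

value=3.830e+04 m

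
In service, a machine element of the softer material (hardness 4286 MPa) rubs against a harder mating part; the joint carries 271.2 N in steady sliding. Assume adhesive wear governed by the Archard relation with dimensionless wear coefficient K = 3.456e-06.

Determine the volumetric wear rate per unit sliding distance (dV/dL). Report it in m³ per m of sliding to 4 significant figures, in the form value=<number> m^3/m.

value=2.187e-13 m^3/m

The computation carries exact precision; intermediates appear rounded. Rounded once at the end to four significant digits.
Convert: Hardness H = 4286 MPa = 4.286e+09 Pa.
In SI base units: W = 271.2 N, H = 4.286e+09 Pa, K = 3.456e-06.
Sliding wear rate dV/dL = K·W/H (independent of L): 3.456e-06 · 271.2 / 4.286e+09 = 2.187e-13 m³/m.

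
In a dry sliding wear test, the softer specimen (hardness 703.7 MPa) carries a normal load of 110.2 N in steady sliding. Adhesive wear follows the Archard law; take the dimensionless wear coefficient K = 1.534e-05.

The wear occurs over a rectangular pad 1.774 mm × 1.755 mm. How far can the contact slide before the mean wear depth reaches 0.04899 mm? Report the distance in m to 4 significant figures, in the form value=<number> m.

The computation holds full float precision — intermediate values are shown rounded — rounded just once to four significant figures.
Hardness H = 703.7 MPa = 7.037e+08 Pa.
Pad sides 1.774 mm × 1.755 mm = 0.001774 m × 0.001755 m. Contact area A = 0.001774 m × 0.001755 m = 3.113e-06 m².
Depth limit h_lim = 0.04899 mm = 4.899e-05 m.
As SI base values: W = 110.2 N, H = 7.037e+08 Pa, K = 1.534e-05.
At the depth limit, V_lim = h_lim·A = 4.899e-05 · 3.113e-06 = 1.525e-10 m³.
Thus life L = V_lim·H/(K·W) = 1.525e-10 · 7.037e+08 / (1.534e-05 · 110.2) = 63.49 m.

value=63.49 m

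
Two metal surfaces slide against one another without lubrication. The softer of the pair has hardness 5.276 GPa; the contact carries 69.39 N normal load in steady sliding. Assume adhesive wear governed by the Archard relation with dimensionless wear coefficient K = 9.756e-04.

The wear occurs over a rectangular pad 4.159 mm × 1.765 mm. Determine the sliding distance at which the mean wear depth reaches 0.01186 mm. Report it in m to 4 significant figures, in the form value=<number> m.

Displayed values are rounded; all arithmetic runs at full precision. Rounded just once, at four significant figures.
Hardness H = 5.276 GPa = 5.276e+09 Pa.
Pad sides 4.159 mm × 1.765 mm = 0.004159 m × 0.001765 m. Contact area A = 0.004159 m × 0.001765 m = 7.341e-06 m².
Depth limit h_lim = 0.01186 mm = 1.186e-05 m.
As SI base values: W = 69.39 N, H = 5.276e+09 Pa, K = 9.756e-04.
Limit volume V_lim = h_lim·A = 1.186e-05 · 7.341e-06 = 8.706e-11 m³.
Sliding life L = V_lim·H/(K·W) = 8.706e-11 · 5.276e+09 / (9.756e-04 · 69.39) = 6.785 m.

value=6.785 m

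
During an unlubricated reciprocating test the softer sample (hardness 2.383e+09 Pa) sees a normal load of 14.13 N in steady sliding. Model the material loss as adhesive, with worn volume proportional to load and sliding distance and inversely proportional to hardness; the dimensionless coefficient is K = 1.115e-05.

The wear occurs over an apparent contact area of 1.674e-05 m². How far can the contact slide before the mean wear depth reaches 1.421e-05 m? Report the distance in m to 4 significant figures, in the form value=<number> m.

The computation maintains exact precision. Intermediate values appear rounded; a lone final rounding to 4 significant digits.
Working in SI base units: W = 14.13 N, H = 2.383e+09 Pa, K = 1.115e-05.
Wearable volume V_lim = h_lim·A = 1.421e-05 · 1.674e-05 = 2.379e-10 m³.
Sliding life L = V_lim·H/(K·W) = 2.379e-10 · 2.383e+09 / (1.115e-05 · 14.13) = 3598 m.

value=3598 m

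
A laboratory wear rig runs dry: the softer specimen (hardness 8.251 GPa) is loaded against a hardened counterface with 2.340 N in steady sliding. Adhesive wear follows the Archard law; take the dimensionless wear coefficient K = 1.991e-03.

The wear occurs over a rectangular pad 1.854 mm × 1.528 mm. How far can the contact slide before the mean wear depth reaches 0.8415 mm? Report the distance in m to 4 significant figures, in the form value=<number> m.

value=4222 m

Intermediates appear rounded — each operation carries full float precision, and one final rounding to four significant figures.
Hardness H = 8.251 GPa = 8.251e+09 Pa.
Pad sides 1.854 mm × 1.528 mm = 0.001854 m × 0.001528 m. Contact area A = 0.001854 m × 0.001528 m = 2.833e-06 m².
Depth limit h_lim = 0.8415 mm = 8.415e-04 m.
Expressed in SI base units: W = 2.340 N, H = 8.251e+09 Pa, K = 1.991e-03.
At the depth limit, V_lim = h_lim·A = 8.415e-04 · 2.833e-06 = 2.384e-09 m³.
Inverting, life L = V_lim·H/(K·W) = 2.384e-09 · 8.251e+09 / (1.991e-03 · 2.340) = 4222 m.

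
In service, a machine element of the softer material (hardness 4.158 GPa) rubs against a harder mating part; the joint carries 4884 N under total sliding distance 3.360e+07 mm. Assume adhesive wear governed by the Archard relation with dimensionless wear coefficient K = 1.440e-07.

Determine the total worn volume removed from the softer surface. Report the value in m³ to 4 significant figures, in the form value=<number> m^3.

Intermediates are printed rounded, and the algebra runs at full float precision. Rounded once at the end, at four significant figures.
Distance covered L = 3.360e+07 mm = 3.360e+04 m.
Hardness H = 4.158 GPa = 4.158e+09 Pa.
As SI base values: W = 4884 N, H = 4.158e+09 Pa, K = 1.440e-07.
By Archard's law, V = K·W·L/H = 1.440e-07 · 4884 · 3.360e+04 / 4.158e+09 = 5.683e-09 m³.

value=5.683e-09 m^3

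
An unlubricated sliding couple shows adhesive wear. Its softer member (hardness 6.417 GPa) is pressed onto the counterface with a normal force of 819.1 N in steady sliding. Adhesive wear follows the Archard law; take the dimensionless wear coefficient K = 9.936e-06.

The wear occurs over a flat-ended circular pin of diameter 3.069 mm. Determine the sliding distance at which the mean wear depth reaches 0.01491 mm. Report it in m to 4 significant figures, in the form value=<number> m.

value=86.97 m

Printed values are rounded, and the computation holds exact precision; a single final rounding: 4 significant digits.
Hardness H = 6.417 GPa = 6.417e+09 Pa.
Pin diameter d = 3.069 mm = 0.003069 m. Contact area A = π·d²/4 = π·(0.003069 m)²/4 = 7.397e-06 m².
Depth limit h_lim = 0.01491 mm = 1.491e-05 m.
Collected in SI base units: W = 819.1 N, H = 6.417e+09 Pa, K = 9.936e-06.
Volume at the limit: V_lim = h_lim·A = 1.491e-05 · 7.397e-06 = 1.103e-10 m³.
Inverting, life L = V_lim·H/(K·W) = 1.103e-10 · 6.417e+09 / (9.936e-06 · 819.1) = 86.97 m.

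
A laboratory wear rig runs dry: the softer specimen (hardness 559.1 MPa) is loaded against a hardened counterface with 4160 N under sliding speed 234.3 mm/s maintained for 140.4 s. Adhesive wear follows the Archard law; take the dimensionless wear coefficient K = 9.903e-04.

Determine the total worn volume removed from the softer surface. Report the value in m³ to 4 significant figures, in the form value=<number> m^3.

The algebra carries full float precision; intermediates are shown rounded — a lone final rounding: four significant figures.
Convert: Sliding speed v = 234.3 mm/s = 0.2343 m/s. Sliding distance L = v·t = 0.2343 m/s × 140.4 s = 32.90 m.
Convert: Hardness H = 559.1 MPa = 5.591e+08 Pa.
In SI base units: W = 4160 N, H = 5.591e+08 Pa, K = 9.903e-04.
The Archard volume V = K·W·L/H = 9.903e-04 · 4160 · 32.90 / 5.591e+08 = 2.424e-07 m³.

value=2.424e-07 m^3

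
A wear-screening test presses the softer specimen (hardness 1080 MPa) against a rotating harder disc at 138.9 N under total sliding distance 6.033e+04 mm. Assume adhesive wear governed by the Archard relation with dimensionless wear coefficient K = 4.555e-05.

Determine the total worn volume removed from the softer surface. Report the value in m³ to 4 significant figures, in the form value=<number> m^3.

value=3.534e-10 m^3

The intermediates are printed rounded. All arithmetic maintains exact precision; rounded once at the end to four significant digits.
Total distance L = 6.033e+04 mm = 60.33 m.
Hardness H = 1080 MPa = 1.080e+09 Pa.
In SI base units, W = 138.9 N, H = 1.080e+09 Pa, K = 4.555e-05.
Wear volume V = K·W·L/H = 4.555e-05 · 138.9 · 60.33 / 1.080e+09 = 3.534e-10 m³.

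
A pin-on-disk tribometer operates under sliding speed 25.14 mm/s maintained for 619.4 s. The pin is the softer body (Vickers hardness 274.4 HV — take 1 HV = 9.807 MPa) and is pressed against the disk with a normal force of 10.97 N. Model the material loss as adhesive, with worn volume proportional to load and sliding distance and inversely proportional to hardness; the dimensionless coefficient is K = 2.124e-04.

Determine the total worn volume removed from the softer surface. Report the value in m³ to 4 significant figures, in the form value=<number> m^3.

Intermediates are printed rounded; all working math keeps full precision, and one final rounding to 4 significant figures.
Sliding speed v = 25.14 mm/s = 0.02514 m/s. Distance L = v·t = 0.02514 m/s × 619.4 s = 15.57 m.
Hardness H = 274.4 HV × 9.807 MPa/HV = 2691 MPa = 2.691e+09 Pa.
Expressed in SI base units: W = 10.97 N, H = 2.691e+09 Pa, K = 2.124e-04.
Worn volume V = K·W·L/H = 2.124e-04 · 10.97 · 15.57 / 2.691e+09 = 1.348e-11 m³.

value=1.348e-11 m^3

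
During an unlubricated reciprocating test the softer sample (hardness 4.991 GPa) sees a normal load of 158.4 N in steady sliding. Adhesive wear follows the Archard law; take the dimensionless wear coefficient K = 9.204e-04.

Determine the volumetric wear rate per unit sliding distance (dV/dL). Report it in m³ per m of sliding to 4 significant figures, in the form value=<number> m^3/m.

Printed values are rounded. All working math runs at full float precision, and one last rounding: four significant digits.
Convert: Hardness H = 4.991 GPa = 4.991e+09 Pa.
Working in SI base units: W = 158.4 N, H = 4.991e+09 Pa, K = 9.204e-04.
Sliding wear rate dV/dL = K·W/H (no L dependence): 9.204e-04 · 158.4 / 4.991e+09 = 2.921e-11 m³/m.

value=2.921e-11 m^3/m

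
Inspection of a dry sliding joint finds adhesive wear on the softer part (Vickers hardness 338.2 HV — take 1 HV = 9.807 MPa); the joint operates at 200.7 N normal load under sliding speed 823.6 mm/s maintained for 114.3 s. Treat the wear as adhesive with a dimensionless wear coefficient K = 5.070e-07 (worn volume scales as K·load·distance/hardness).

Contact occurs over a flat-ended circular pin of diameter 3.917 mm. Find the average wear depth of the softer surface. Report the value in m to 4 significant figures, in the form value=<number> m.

All working math holds full float precision, and intermediates appear rounded, and one final rounding, at 4 significant digits.
Convert: Sliding speed v = 823.6 mm/s = 0.8236 m/s. The distance L = v·t = 0.8236 m/s × 114.3 s = 94.14 m.
Convert: Hardness H = 338.2 HV × 9.807 MPa/HV = 3317 MPa = 3.317e+09 Pa.
Convert: Pin diameter d = 3.917 mm = 0.003917 m. Contact area A = π·d²/4 = π·(0.003917 m)²/4 = 1.205e-05 m².
Expressed in SI base units: W = 200.7 N, H = 3.317e+09 Pa, K = 5.070e-07.
Worn volume V = K·W·L/H = 5.070e-07 · 200.7 · 94.14 / 3.317e+09 = 2.888e-12 m³.
Mean depth h = V/A = 2.888e-12 / 1.205e-05 = 2.397e-07 m.

value=2.397e-07 m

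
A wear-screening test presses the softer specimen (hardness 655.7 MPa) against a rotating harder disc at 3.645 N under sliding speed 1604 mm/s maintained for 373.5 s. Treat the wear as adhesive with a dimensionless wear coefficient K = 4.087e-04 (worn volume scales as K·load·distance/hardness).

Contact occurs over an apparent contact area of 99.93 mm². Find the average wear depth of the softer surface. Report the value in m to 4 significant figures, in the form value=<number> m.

value=1.362e-05 m

Intermediates appear rounded, and each operation maintains full precision, and a single final rounding: 4 significant figures.
Convert: Sliding speed v = 1604 mm/s = 1.604 m/s. Distance L = v·t = 1.604 m/s × 373.5 s = 599.1 m.
Convert: Hardness H = 655.7 MPa = 6.557e+08 Pa.
Convert: Contact area A = 99.93 mm² = 9.993e-05 m².
Working in SI base units: W = 3.645 N, H = 6.557e+08 Pa, K = 4.087e-04.
The Archard volume V = K·W·L/H = 4.087e-04 · 3.645 · 599.1 / 6.557e+08 = 1.361e-09 m³.
Average depth h = V/A = 1.361e-09 / 9.993e-05 = 1.362e-05 m.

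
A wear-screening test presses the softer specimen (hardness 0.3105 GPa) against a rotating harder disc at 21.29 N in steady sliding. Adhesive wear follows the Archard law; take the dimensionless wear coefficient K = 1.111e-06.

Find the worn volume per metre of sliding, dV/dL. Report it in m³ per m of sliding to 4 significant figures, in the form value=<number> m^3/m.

value=7.618e-14 m^3/m

Every step keeps full precision — intermediates are printed rounded; one last rounding: 4 significant figures.
Hardness H = 0.3105 GPa = 3.105e+08 Pa.
In SI base units, W = 21.29 N, H = 3.105e+08 Pa, K = 1.111e-06.
The wear rate dV/dL = K·W/H: 1.111e-06 · 21.29 / 3.105e+08 = 7.618e-14 m³/m.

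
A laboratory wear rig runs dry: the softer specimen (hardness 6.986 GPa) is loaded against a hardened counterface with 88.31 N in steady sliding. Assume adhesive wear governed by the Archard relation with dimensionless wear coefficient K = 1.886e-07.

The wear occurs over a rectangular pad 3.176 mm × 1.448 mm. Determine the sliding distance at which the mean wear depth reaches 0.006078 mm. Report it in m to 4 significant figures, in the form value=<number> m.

All working math maintains full float precision. Intermediates are displayed rounded — one final rounding, at four significant digits.
Hardness H = 6.986 GPa = 6.986e+09 Pa.
Pad sides 3.176 mm × 1.448 mm = 0.003176 m × 0.001448 m. Contact area A = 0.003176 m × 0.001448 m = 4.599e-06 m².
Depth limit h_lim = 0.006078 mm = 6.078e-06 m.
Expressed in SI base units: W = 88.31 N, H = 6.986e+09 Pa, K = 1.886e-07.
At the depth limit, V_lim = h_lim·A = 6.078e-06 · 4.599e-06 = 2.795e-11 m³.
So the life L = V_lim·H/(K·W) = 2.795e-11 · 6.986e+09 / (1.886e-07 · 88.31) = 1.172e+04 m.

value=1.172e+04 m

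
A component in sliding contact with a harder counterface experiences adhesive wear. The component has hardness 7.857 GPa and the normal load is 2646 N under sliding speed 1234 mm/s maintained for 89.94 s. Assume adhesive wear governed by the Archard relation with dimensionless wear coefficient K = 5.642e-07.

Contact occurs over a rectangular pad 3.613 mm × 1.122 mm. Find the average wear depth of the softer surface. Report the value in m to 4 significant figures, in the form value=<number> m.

Each operation carries full precision. Intermediate values are shown rounded, and one final rounding: four significant figures.
Convert: Sliding speed v = 1234 mm/s = 1.234 m/s. Path length L = v·t = 1.234 m/s × 89.94 s = 111.0 m.
Convert: Hardness H = 7.857 GPa = 7.857e+09 Pa.
Convert: Pad sides 3.613 mm × 1.122 mm = 0.003613 m × 0.001122 m. Contact area A = 0.003613 m × 0.001122 m = 4.054e-06 m².
Restated in SI base units: W = 2646 N, H = 7.857e+09 Pa, K = 5.642e-07.
Archard volume V = K·W·L/H = 5.642e-07 · 2646 · 111.0 / 7.857e+09 = 2.109e-11 m³.
Average depth h = V/A = 2.109e-11 / 4.054e-06 = 5.202e-06 m.

value=5.202e-06 m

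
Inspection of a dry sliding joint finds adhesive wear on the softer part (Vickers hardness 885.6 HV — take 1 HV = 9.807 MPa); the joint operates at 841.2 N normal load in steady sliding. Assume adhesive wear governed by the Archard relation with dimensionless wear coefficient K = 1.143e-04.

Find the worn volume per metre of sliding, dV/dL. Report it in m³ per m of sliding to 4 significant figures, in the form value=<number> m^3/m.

value=1.107e-11 m^3/m

All working math holds exact precision — intermediate values are displayed rounded, and a lone final rounding, at four significant digits.
Convert: Hardness H = 885.6 HV × 9.807 MPa/HV = 8685 MPa = 8.685e+09 Pa.
As SI base values: W = 841.2 N, H = 8.685e+09 Pa, K = 1.143e-04.
The wear rate dV/dL = K·W/H (independent of L): 1.143e-04 · 841.2 / 8.685e+09 = 1.107e-11 m³/m.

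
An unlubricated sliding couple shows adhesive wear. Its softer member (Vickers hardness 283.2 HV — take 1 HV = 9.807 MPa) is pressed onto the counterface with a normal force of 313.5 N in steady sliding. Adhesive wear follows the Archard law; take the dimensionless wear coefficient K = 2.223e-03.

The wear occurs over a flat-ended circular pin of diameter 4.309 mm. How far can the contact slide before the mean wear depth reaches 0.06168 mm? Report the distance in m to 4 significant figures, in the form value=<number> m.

value=3.585 m

Every step runs at full float precision — shown intermediates are rounded. Rounded just once, at four significant figures.
Hardness H = 283.2 HV × 9.807 MPa/HV = 2777 MPa = 2.777e+09 Pa.
Pin diameter d = 4.309 mm = 0.004309 m. Contact area A = π·d²/4 = π·(0.004309 m)²/4 = 1.458e-05 m².
Depth limit h_lim = 0.06168 mm = 6.168e-05 m.
As SI base values: W = 313.5 N, H = 2.777e+09 Pa, K = 2.223e-03.
Allowed volume V_lim = h_lim·A = 6.168e-05 · 1.458e-05 = 8.995e-10 m³.
Sliding life L = V_lim·H/(K·W) = 8.995e-10 · 2.777e+09 / (2.223e-03 · 313.5) = 3.585 m.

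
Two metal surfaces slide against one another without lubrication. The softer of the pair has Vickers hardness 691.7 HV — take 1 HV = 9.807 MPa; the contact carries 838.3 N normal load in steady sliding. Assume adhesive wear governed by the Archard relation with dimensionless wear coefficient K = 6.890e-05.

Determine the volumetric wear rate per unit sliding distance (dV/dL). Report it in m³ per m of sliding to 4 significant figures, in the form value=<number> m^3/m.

value=8.515e-12 m^3/m

All arithmetic holds full precision, and intermediates appear rounded — one final rounding to four significant digits.
Convert: Hardness H = 691.7 HV × 9.807 MPa/HV = 6784 MPa = 6.784e+09 Pa.
Restated in SI base units: W = 838.3 N, H = 6.784e+09 Pa, K = 6.890e-05.
Wear rate dV/dL = K·W/H (no L dependence): 6.890e-05 · 838.3 / 6.784e+09 = 8.515e-12 m³/m.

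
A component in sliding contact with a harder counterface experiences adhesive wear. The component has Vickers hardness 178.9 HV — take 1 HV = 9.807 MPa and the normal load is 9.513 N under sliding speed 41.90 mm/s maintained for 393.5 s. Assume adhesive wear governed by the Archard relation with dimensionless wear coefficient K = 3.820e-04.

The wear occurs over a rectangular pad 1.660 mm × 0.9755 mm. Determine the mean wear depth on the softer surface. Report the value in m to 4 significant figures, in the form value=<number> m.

All arithmetic carries full precision. Intermediates are shown rounded. Rounded just once, at four significant digits.
Sliding speed v = 41.90 mm/s = 0.04190 m/s. Total distance L = v·t = 0.04190 m/s × 393.5 s = 16.49 m.
Hardness H = 178.9 HV × 9.807 MPa/HV = 1754 MPa = 1.754e+09 Pa.
Pad sides 1.660 mm × 0.9755 mm = 1.660e-03 m × 9.755e-04 m. Contact area A = 1.660e-03 m × 9.755e-04 m = 1.619e-06 m².
In SI base units: W = 9.513 N, H = 1.754e+09 Pa, K = 3.820e-04.
Archard relation: V = K·W·L/H = 3.820e-04 · 9.513 · 16.49 / 1.754e+09 = 3.415e-11 m³.
Mean depth h = V/A = 3.415e-11 / 1.619e-06 = 2.109e-05 m.

value=2.109e-05 m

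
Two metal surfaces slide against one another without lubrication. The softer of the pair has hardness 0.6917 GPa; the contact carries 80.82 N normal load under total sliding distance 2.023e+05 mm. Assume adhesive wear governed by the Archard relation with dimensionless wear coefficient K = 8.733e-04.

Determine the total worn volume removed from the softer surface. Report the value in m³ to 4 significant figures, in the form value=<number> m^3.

value=2.064e-08 m^3

Displayed values are rounded. The algebra holds exact precision; rounded once at the end, at 4 significant digits.
Convert: Sliding distance L = 2.023e+05 mm = 202.3 m.
Convert: Hardness H = 0.6917 GPa = 6.917e+08 Pa.
Restated in SI base units: W = 80.82 N, H = 6.917e+08 Pa, K = 8.733e-04.
Volume removed: V = K·W·L/H = 8.733e-04 · 80.82 · 202.3 / 6.917e+08 = 2.064e-08 m³.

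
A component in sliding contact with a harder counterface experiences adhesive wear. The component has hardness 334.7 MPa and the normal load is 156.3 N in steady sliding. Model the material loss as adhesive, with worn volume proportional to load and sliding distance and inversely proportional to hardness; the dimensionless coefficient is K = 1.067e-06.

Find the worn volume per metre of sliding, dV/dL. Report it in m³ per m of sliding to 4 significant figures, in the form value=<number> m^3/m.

The intermediates are shown rounded, and the computation carries full precision, and a single final rounding: 4 significant figures.
Convert: Hardness H = 334.7 MPa = 3.347e+08 Pa.
Collected in SI base units: W = 156.3 N, H = 3.347e+08 Pa, K = 1.067e-06.
The wear rate dV/dL = K·W/H: 1.067e-06 · 156.3 / 3.347e+08 = 4.983e-13 m³/m.

value=4.983e-13 m^3/m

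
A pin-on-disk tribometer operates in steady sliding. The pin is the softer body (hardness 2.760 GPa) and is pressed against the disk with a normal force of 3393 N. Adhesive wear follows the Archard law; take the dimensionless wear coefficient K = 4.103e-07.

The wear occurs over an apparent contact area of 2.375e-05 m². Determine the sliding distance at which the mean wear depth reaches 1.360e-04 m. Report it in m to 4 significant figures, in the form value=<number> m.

value=6404 m

Displayed values are rounded. All working math keeps exact precision. Rounded just once, at 4 significant figures.
Hardness H = 2.760 GPa = 2.760e+09 Pa.
Restated in SI base units: W = 3393 N, H = 2.760e+09 Pa, K = 4.103e-07.
Limit volume V_lim = h_lim·A = 1.360e-04 · 2.375e-05 = 3.230e-09 m³.
Inverting, life L = V_lim·H/(K·W) = 3.230e-09 · 2.760e+09 / (4.103e-07 · 3393) = 6404 m.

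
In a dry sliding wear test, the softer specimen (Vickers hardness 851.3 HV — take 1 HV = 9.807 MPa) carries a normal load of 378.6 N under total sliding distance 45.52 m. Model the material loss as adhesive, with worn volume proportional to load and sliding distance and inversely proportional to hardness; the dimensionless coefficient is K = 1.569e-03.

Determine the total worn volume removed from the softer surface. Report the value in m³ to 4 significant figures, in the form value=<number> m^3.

value=3.239e-09 m^3

Intermediates are displayed rounded; all arithmetic holds full float precision; rounded once at the end, at four significant figures.
Hardness H = 851.3 HV × 9.807 MPa/HV = 8349 MPa = 8.349e+09 Pa.
Working in SI base units: W = 378.6 N, H = 8.349e+09 Pa, K = 1.569e-03.
Archard relation: V = K·W·L/H = 1.569e-03 · 378.6 · 45.52 / 8.349e+09 = 3.239e-09 m³.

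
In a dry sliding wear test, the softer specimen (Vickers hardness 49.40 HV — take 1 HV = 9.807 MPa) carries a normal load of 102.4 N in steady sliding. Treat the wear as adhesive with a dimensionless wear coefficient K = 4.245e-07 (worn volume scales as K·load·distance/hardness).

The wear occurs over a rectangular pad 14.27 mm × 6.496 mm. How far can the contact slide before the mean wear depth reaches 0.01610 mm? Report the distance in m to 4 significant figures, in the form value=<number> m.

The intermediates appear rounded — all working math runs at full float precision, and a single final rounding: four significant figures.
Hardness H = 49.40 HV × 9.807 MPa/HV = 484.5 MPa = 4.845e+08 Pa.
Pad sides 14.27 mm × 6.496 mm = 0.01427 m × 0.006496 m. Contact area A = 0.01427 m × 0.006496 m = 9.270e-05 m².
Depth limit h_lim = 0.01610 mm = 1.610e-05 m.
Collected in SI base units: W = 102.4 N, H = 4.845e+08 Pa, K = 4.245e-07.
Permissible volume V_lim = h_lim·A = 1.610e-05 · 9.270e-05 = 1.492e-09 m³.
Inverting, life L = V_lim·H/(K·W) = 1.492e-09 · 4.845e+08 / (4.245e-07 · 102.4) = 1.663e+04 m.

value=1.663e+04 m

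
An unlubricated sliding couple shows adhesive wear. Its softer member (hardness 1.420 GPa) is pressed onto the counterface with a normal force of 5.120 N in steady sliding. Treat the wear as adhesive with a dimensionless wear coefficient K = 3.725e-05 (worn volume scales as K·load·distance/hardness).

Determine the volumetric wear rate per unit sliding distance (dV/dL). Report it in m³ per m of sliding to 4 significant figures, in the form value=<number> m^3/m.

All working math holds full precision; intermediate values appear rounded; a single final rounding to four significant figures.
Hardness H = 1.420 GPa = 1.420e+09 Pa.
As SI base values: W = 5.120 N, H = 1.420e+09 Pa, K = 3.725e-05.
Sliding wear rate dV/dL = K·W/H (no L dependence): 3.725e-05 · 5.120 / 1.420e+09 = 1.343e-13 m³/m.

value=1.343e-13 m^3/m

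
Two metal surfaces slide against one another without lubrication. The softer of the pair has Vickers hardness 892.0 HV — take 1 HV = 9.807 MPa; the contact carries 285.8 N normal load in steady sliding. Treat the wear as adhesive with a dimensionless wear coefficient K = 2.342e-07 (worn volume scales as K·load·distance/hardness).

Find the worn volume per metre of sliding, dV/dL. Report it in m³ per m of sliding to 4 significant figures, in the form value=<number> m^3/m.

value=7.652e-15 m^3/m

Each operation carries full float precision. The intermediates are shown rounded — rounded just once, at 4 significant figures.
Convert: Hardness H = 892.0 HV × 9.807 MPa/HV = 8748 MPa = 8.748e+09 Pa.
Working in SI base units: W = 285.8 N, H = 8.748e+09 Pa, K = 2.342e-07.
Wear rate dV/dL = K·W/H, so: 2.342e-07 · 285.8 / 8.748e+09 = 7.652e-15 m³/m.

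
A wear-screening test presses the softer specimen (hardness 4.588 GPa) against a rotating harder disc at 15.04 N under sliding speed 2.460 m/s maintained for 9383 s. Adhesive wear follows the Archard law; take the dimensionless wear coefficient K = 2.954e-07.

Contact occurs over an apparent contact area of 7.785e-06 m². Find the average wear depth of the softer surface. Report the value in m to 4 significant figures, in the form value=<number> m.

value=2.871e-06 m

The algebra keeps exact precision. The intermediates are shown rounded, and one final rounding: 4 significant figures.
Distance covered L = v·t = 2.460 m/s × 9383 s = 2.308e+04 m.
Hardness H = 4.588 GPa = 4.588e+09 Pa.
Expressed in SI base units: W = 15.04 N, H = 4.588e+09 Pa, K = 2.954e-07.
The Archard volume V = K·W·L/H = 2.954e-07 · 15.04 · 2.308e+04 / 4.588e+09 = 2.235e-11 m³.
Depth of wear h = V/A = 2.235e-11 / 7.785e-06 = 2.871e-06 m.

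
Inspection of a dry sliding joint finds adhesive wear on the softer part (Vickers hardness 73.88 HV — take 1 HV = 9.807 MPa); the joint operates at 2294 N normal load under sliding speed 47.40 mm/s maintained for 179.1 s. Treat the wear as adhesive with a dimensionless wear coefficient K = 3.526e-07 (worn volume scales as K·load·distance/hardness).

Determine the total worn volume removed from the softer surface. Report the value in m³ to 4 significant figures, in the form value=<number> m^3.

All arithmetic carries full precision, and printed values are rounded — one last rounding: 4 significant figures.
Convert: Sliding speed v = 47.40 mm/s = 0.04740 m/s. Path length L = v·t = 0.04740 m/s × 179.1 s = 8.489 m.
Convert: Hardness H = 73.88 HV × 9.807 MPa/HV = 724.5 MPa = 7.245e+08 Pa.
In SI base units: W = 2294 N, H = 7.245e+08 Pa, K = 3.526e-07.
Archard volume V = K·W·L/H = 3.526e-07 · 2294 · 8.489 / 7.245e+08 = 9.477e-12 m³.

value=9.477e-12 m^3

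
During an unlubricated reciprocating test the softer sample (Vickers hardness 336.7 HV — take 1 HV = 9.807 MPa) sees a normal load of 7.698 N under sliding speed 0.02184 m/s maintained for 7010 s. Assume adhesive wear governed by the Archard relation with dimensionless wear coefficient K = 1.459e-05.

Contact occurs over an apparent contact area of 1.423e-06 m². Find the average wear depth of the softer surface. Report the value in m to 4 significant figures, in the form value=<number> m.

value=3.659e-06 m

Intermediate values appear rounded — each operation keeps full precision, and a lone final rounding to 4 significant digits.
Path length L = v·t = 0.02184 m/s × 7010 s = 153.1 m.
Hardness H = 336.7 HV × 9.807 MPa/HV = 3302 MPa = 3.302e+09 Pa.
In SI base units: W = 7.698 N, H = 3.302e+09 Pa, K = 1.459e-05.
Archard volume V = K·W·L/H = 1.459e-05 · 7.698 · 153.1 / 3.302e+09 = 5.207e-12 m³.
Mean depth h = V/A = 5.207e-12 / 1.423e-06 = 3.659e-06 m.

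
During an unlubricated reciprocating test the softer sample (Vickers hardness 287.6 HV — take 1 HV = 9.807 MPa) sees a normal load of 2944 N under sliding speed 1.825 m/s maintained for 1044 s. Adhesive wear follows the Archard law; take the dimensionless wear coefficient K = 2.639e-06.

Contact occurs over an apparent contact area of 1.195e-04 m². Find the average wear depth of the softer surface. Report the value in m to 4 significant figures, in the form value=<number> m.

value=4.392e-05 m

The algebra keeps full precision; intermediate values are printed rounded, and a lone final rounding: four significant figures.
The distance L = v·t = 1.825 m/s × 1044 s = 1905 m.
Hardness H = 287.6 HV × 9.807 MPa/HV = 2820 MPa = 2.820e+09 Pa.
Expressed in SI base units: W = 2944 N, H = 2.820e+09 Pa, K = 2.639e-06.
Wear volume V = K·W·L/H = 2.639e-06 · 2944 · 1905 / 2.820e+09 = 5.248e-09 m³.
Wear depth h = V/A = 5.248e-09 / 1.195e-04 = 4.392e-05 m.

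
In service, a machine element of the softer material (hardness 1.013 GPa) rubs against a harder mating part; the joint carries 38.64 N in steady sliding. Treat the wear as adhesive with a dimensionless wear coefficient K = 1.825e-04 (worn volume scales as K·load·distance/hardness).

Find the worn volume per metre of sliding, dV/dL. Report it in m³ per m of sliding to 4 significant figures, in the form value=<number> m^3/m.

The intermediates are printed rounded; the computation holds exact precision. Rounded once at the end to four significant digits.
Convert: Hardness H = 1.013 GPa = 1.013e+09 Pa.
Restated in SI base units: W = 38.64 N, H = 1.013e+09 Pa, K = 1.825e-04.
The wear rate dV/dL = K·W/H, per unit distance: 1.825e-04 · 38.64 / 1.013e+09 = 6.961e-12 m³/m.

value=6.961e-12 m^3/m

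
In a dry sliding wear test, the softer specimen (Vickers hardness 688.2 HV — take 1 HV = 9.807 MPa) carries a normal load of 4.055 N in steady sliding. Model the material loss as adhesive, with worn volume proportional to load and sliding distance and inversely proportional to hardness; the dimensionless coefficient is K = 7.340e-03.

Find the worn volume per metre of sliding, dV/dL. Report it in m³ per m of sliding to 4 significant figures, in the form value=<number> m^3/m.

The intermediates are displayed rounded. All arithmetic maintains exact precision; rounded once at the end: four significant digits.
Convert: Hardness H = 688.2 HV × 9.807 MPa/HV = 6749 MPa = 6.749e+09 Pa.
Restated in SI base units: W = 4.055 N, H = 6.749e+09 Pa, K = 7.340e-03.
Sliding wear rate dV/dL = K·W/H: 7.340e-03 · 4.055 / 6.749e+09 = 4.410e-12 m³/m.

value=4.410e-12 m^3/m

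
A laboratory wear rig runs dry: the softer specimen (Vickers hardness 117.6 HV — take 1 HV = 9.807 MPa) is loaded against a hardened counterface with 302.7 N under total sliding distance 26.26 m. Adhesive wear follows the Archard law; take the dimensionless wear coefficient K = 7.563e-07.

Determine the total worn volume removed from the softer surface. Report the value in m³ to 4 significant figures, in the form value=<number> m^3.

value=5.213e-12 m^3

Every step keeps full precision, and intermediates appear rounded. Rounded just once, at 4 significant digits.
Convert: Hardness H = 117.6 HV × 9.807 MPa/HV = 1153 MPa = 1.153e+09 Pa.
SI base units throughout: W = 302.7 N, H = 1.153e+09 Pa, K = 7.563e-07.
By Archard's law, V = K·W·L/H = 7.563e-07 · 302.7 · 26.26 / 1.153e+09 = 5.213e-12 m³.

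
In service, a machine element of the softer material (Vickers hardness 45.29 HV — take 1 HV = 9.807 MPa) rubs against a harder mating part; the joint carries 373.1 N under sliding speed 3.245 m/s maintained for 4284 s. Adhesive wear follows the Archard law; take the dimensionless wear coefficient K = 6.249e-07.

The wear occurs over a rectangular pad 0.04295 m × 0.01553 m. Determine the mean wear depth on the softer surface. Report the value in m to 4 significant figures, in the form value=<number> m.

Intermediate values are printed rounded; each operation maintains full precision, and one final rounding: 4 significant digits.
Convert: Path length L = v·t = 3.245 m/s × 4284 s = 1.390e+04 m.
Convert: Hardness H = 45.29 HV × 9.807 MPa/HV = 444.2 MPa = 4.442e+08 Pa.
Convert: Contact area A = 0.04295 m × 0.01553 m = 6.670e-04 m².
Collected in SI base units: W = 373.1 N, H = 4.442e+08 Pa, K = 6.249e-07.
Wear volume V = K·W·L/H = 6.249e-07 · 373.1 · 1.390e+04 / 4.442e+08 = 7.297e-09 m³.
Depth of wear h = V/A = 7.297e-09 / 6.670e-04 = 1.094e-05 m.

value=1.094e-05 m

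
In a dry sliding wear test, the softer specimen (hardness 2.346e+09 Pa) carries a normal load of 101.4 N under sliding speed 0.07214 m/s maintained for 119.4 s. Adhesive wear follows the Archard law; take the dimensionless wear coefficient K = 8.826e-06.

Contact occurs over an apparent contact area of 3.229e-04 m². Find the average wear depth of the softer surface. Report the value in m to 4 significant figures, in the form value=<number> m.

The intermediates are displayed rounded, and each operation holds full float precision — rounded just once: 4 significant digits.
Convert: The distance L = v·t = 0.07214 m/s × 119.4 s = 8.614 m.
As SI base values: W = 101.4 N, H = 2.346e+09 Pa, K = 8.826e-06.
Worn volume V = K·W·L/H = 8.826e-06 · 101.4 · 8.614 / 2.346e+09 = 3.286e-12 m³.
Mean depth h = V/A = 3.286e-12 / 3.229e-04 = 1.018e-08 m.

value=1.018e-08 m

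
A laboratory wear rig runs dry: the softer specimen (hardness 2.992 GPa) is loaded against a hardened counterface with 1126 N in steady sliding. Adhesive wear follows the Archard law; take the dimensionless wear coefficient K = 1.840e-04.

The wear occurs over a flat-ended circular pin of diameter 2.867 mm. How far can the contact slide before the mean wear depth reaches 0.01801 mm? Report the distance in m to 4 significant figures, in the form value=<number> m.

value=1.679 m

Intermediates are shown rounded. Each operation runs at full float precision; one final rounding: 4 significant digits.
Convert: Hardness H = 2.992 GPa = 2.992e+09 Pa.
Convert: Pin diameter d = 2.867 mm = 0.002867 m. Contact area A = π·d²/4 = π·(0.002867 m)²/4 = 6.456e-06 m².
Convert: Depth limit h_lim = 0.01801 mm = 1.801e-05 m.
In SI base units, W = 1126 N, H = 2.992e+09 Pa, K = 1.840e-04.
Limit volume V_lim = h_lim·A = 1.801e-05 · 6.456e-06 = 1.163e-10 m³.
Thus life L = V_lim·H/(K·W) = 1.163e-10 · 2.992e+09 / (1.840e-04 · 1126) = 1.679 m.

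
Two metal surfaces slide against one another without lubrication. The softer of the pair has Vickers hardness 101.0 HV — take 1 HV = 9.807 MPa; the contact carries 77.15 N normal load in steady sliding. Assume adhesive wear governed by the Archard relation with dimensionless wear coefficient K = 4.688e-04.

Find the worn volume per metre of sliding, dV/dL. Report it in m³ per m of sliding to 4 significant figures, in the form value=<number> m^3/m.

Printed values are rounded, and the computation keeps full float precision; one final rounding, at four significant figures.
Convert: Hardness H = 101.0 HV × 9.807 MPa/HV = 990.5 MPa = 9.905e+08 Pa.
Restated in SI base units: W = 77.15 N, H = 9.905e+08 Pa, K = 4.688e-04.
Volumetric rate dV/dL = K·W/H: 4.688e-04 · 77.15 / 9.905e+08 = 3.651e-11 m³/m.

value=3.651e-11 m^3/m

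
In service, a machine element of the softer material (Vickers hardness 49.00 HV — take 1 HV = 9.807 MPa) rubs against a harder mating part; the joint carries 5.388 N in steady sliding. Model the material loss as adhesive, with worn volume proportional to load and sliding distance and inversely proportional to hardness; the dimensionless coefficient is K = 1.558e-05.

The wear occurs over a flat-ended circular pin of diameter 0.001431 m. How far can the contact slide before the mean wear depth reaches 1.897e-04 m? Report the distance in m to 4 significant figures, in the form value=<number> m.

value=1747 m

Intermediate values are displayed rounded, and the algebra maintains full precision. Rounded once at the end: four significant digits.
Hardness H = 49.00 HV × 9.807 MPa/HV = 480.5 MPa = 4.805e+08 Pa.
Contact area A = π·d²/4 = π·(0.001431 m)²/4 = 1.608e-06 m².
Working in SI base units: W = 5.388 N, H = 4.805e+08 Pa, K = 1.558e-05.
Permissible volume V_lim = h_lim·A = 1.897e-04 · 1.608e-06 = 3.051e-10 m³.
Life L = V_lim·H/(K·W) = 3.051e-10 · 4.805e+08 / (1.558e-05 · 5.388) = 1747 m.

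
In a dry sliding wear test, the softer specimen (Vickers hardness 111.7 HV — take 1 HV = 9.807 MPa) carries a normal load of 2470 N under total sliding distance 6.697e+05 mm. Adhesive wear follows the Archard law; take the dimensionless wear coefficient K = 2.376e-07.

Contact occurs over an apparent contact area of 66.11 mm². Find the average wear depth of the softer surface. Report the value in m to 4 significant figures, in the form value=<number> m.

The intermediates are printed rounded — all working math runs at full precision — rounded just once to four significant figures.
Convert: Path length L = 6.697e+05 mm = 669.7 m.
Convert: Hardness H = 111.7 HV × 9.807 MPa/HV = 1095 MPa = 1.095e+09 Pa.
Convert: Contact area A = 66.11 mm² = 6.611e-05 m².
SI base units throughout: W = 2470 N, H = 1.095e+09 Pa, K = 2.376e-07.
Apply Archard: V = K·W·L/H = 2.376e-07 · 2470 · 669.7 / 1.095e+09 = 3.588e-10 m³.
Average depth h = V/A = 3.588e-10 / 6.611e-05 = 5.427e-06 m.

value=5.427e-06 m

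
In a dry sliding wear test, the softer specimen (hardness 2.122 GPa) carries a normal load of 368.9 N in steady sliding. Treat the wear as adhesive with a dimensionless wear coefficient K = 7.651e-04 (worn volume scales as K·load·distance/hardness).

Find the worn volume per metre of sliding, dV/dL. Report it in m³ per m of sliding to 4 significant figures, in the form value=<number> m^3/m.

value=1.330e-10 m^3/m

Intermediate values appear rounded; all arithmetic holds full float precision. Rounded once at the end, at four significant figures.
Hardness H = 2.122 GPa = 2.122e+09 Pa.
In SI base units: W = 368.9 N, H = 2.122e+09 Pa, K = 7.651e-04.
Wear rate dV/dL = K·W/H (no L dependence): 7.651e-04 · 368.9 / 2.122e+09 = 1.330e-10 m³/m.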